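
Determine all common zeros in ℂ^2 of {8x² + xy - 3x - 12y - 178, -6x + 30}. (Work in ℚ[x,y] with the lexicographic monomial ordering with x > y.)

{(5, 1)}

Compute a lex Gröbner basis by Buchberger's algorithm.
f_1 = 8x² + xy - 3x - 12y - 178, LT = x².
f_2 = -6x + 30, LT = x.

S(f_1,f_2): lcm = x². S = ⅛xy + 37/8x - 3/2y - 89/4.
  leading term xy: subtract (-1/48y)·f_2 from ⅛xy + 37/8x - 3/2y - 89/4 → 37/8x - ⅞y - 89/4
  leading term x: subtract (-37/48)·f_2 from 37/8x - ⅞y - 89/4 → -⅞y + ⅞
  leading term y: no divisor's leading term divides it; move -⅞y to the remainder.
  leading term 1: no divisor's leading term divides it; move ⅞ to the remainder.
  remainder -⅞y + ⅞ ≠ 0; add h_3 = -⅞y + ⅞ to the basis.

The other S-polynomials (S(f_1,h_3), S(f_2,h_3)) all reduce to 0 modulo the current basis, so we have a Gröbner basis.
Inter-reduce: drop elements whose leading term is divisible by another's, tail-reduce, and make monic.
Reduced Gröbner basis: {x - 5, y - 1}.

A lex Gröbner basis eliminates variables successively. Here y - 1 depends only on y, with roots {1}; lifting each root through the earlier basis elements recovers the full solutions.
  y = 1: the earlier basis element becomes x - 5 = 0, giving x = 5 — point (5, 1).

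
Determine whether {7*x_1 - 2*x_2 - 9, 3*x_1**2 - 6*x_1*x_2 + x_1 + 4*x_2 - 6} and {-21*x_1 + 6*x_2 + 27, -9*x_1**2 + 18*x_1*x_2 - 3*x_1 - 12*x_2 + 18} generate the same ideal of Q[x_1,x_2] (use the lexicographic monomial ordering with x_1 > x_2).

Yes, the ideals are equal.

Since reduced Gröbner bases are canonical representatives of ideals under a given ordering, it suffices to compute and compare them.
Buchberger on the first generating set:
f_1 = 7*x_1 - 2*x_2 - 9, LT = x_1.
f_2 = 3*x_1**2 - 6*x_1*x_2 + x_1 + 4*x_2 - 6, LT = x_1**2.

S(f_1,f_2): lcm = x_1**2. S = 12/7*x_1*x_2 - 34/21*x_1 - 4/3*x_2 + 2.
  reduce S modulo (f_1, f_2):
  remainder 24/49*x_2**2 + 20/49*x_2 - 4/49 ≠ 0; add g_3 = 24/49*x_2**2 + 20/49*x_2 - 4/49 to the basis.

The other S-polynomials (S(f_1,g_3), S(f_2,g_3)) all reduce to 0 modulo the current basis, so we have a Gröbner basis.
Inter-reduce: drop elements whose leading term is divisible by another's, tail-reduce, and make monic.
Reduced Gröbner basis: {x_1 - 2/7*x_2 - 9/7, x_2**2 + 5/6*x_2 - 1/6}.

Buchberger on the second generating set:
h_1 = -21*x_1 + 6*x_2 + 27, LT = x_1.
h_2 = -9*x_1**2 + 18*x_1*x_2 - 3*x_1 - 12*x_2 + 18, LT = x_1**2.

S(h_1,h_2): lcm = x_1**2. S = 12/7*x_1*x_2 - 34/21*x_1 - 4/3*x_2 + 2.
  reduce S modulo (h_1, h_2):
  remainder 24/49*x_2**2 + 20/49*x_2 - 4/49 ≠ 0; add k_3 = 24/49*x_2**2 + 20/49*x_2 - 4/49 to the basis.

The other S-polynomials (S(h_1,k_3), S(h_2,k_3)) all reduce to 0 modulo the current basis, so we have a Gröbner basis.
Inter-reduce: drop elements whose leading term is divisible by another's, tail-reduce, and make monic.
Reduced Gröbner basis: {x_1 - 2/7*x_2 - 9/7, x_2**2 + 5/6*x_2 - 1/6}.

Same reduced basis, so the two generating sets span the same ideal.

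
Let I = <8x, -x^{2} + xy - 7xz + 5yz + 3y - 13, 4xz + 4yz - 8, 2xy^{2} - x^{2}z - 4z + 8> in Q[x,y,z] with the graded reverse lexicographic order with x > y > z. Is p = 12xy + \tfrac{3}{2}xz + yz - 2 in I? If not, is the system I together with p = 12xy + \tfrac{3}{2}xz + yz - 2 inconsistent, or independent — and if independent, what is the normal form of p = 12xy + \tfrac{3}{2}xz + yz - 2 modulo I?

First compute the reduced Gröbner basis of I by Buchberger's algorithm.
f_1 = 8x, LT = x.
f_2 = -x^{2} + xy - 7xz + 5yz + 3y - 13, LT = x^{2}.
f_3 = 4xz + 4yz - 8, LT = xz.
f_4 = 2xy^{2} - x^{2}z - 4z + 8, LT = xy^{2}.

S(f_1,f_2): lcm = x^{2}. S = xy - 7xz + 5yz + 3y - 13.
  leading term xy: subtract (\tfrac{1}{8}y)·f_1 from xy - 7xz + 5yz + 3y - 13 → -7xz + 5yz + 3y - 13
  leading term xz: subtract (-\tfrac{7}{8}z)·f_1 from -7xz + 5yz + 3y - 13 → 5yz + 3y - 13
  leading term yz: no divisor's leading term divides it; move 5yz to the remainder.
  leading term y: no divisor's leading term divides it; move 3y to the remainder.
  leading term 1: no divisor's leading term divides it; move -13 to the remainder.
  remainder 5yz + 3y - 13 ≠ 0; add h_5 = 5yz + 3y - 13 to the basis.

S(f_1,f_3): lcm = xz. S = -yz + 2.
  leading term yz: subtract (-\tfrac{1}{5})·h_5 from -yz + 2 → \tfrac{3}{5}y - \tfrac{3}{5}
  leading term y: no divisor's leading term divides it; move \tfrac{3}{5}y to the remainder.
  leading term 1: no divisor's leading term divides it; move -\tfrac{3}{5} to the remainder.
  remainder \tfrac{3}{5}y - \tfrac{3}{5} ≠ 0; add h_6 = \tfrac{3}{5}y - \tfrac{3}{5} to the basis.

S(f_1,f_4): lcm = xy^{2}. S = \tfrac{1}{2}x^{2}z + 2z - 4.
  leading term x^{2}z: subtract (\tfrac{1}{16}xz)·f_1 from \tfrac{1}{2}x^{2}z + 2z - 4 → 2z - 4
  leading term z: no divisor's leading term divides it; move 2z to the remainder.
  leading term 1: no divisor's leading term divides it; move -4 to the remainder.
  remainder 2z - 4 ≠ 0; add h_7 = 2z - 4 to the basis.

The other S-polynomials (S(f_2,f_3), S(f_2,f_4), S(f_3,f_4), S(f_1,h_5), S(f_2,h_5), S(f_3,h_5), S(f_4,h_5), S(f_1,h_6), S(f_2,h_6), S(f_3,h_6), S(f_4,h_6), S(h_5,h_6), S(f_1,h_7), S(f_2,h_7), S(f_3,h_7), S(f_4,h_7), S(h_5,h_7), S(h_6,h_7)) all reduce to 0 modulo the current basis, so we have a Gröbner basis.
Inter-reduce: drop elements whose leading term is divisible by another's, tail-reduce, and make monic.
Reduced Gröbner basis: {x, y - 1, z - 2}.
Label its elements g_1 = x, g_2 = y - 1, g_3 = z - 2.

Reduce p = 12xy + \tfrac{3}{2}xz + yz - 2 modulo G:
  leading term xy: subtract (12y)·g_1 from 12xy + \tfrac{3}{2}xz + yz - 2 → \tfrac{3}{2}xz + yz - 2
  leading term xz: subtract (\tfrac{3}{2}z)·g_1 from \tfrac{3}{2}xz + yz - 2 → yz - 2
  leading term yz: subtract (z)·g_2 from yz - 2 → z - 2
  leading term z: subtract (1)·g_3 from z - 2 → 0
  normal form = 0.
Since the normal form is 0, p ∈ I.

12xy + \tfrac{3}{2}xz + yz - 2 lies in I (it reduces to 0).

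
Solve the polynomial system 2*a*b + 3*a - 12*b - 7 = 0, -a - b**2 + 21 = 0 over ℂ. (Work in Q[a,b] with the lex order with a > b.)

{(35/4, -7/2), (17, -2), (5, 4)}

Compute a lex Gröbner basis by Buchberger's algorithm.
f_1 = 2*a*b + 3*a - 12*b - 7, LT = a*b.
f_2 = -a - b**2 + 21, LT = a.

S(f_1,f_2): lcm = a*b. S = 3/2*a - b**3 + 15*b - 7/2.
  leading term a: subtract (-3/2)·f_2 from 3/2*a - b**3 + 15*b - 7/2 → -b**3 - 3/2*b**2 + 15*b + 28
  leading term b**3: no divisor's leading term divides it; move -b**3 to the remainder.
  leading term b**2: no divisor's leading term divides it; move -3/2*b**2 to the remainder.
  leading term b: no divisor's leading term divides it; move 15*b to the remainder.
  leading term 1: no divisor's leading term divides it; move 28 to the remainder.
  remainder -b**3 - 3/2*b**2 + 15*b + 28 ≠ 0; add h_3 = -b**3 - 3/2*b**2 + 15*b + 28 to the basis.

The other S-polynomials (S(f_1,h_3), S(f_2,h_3)) all reduce to 0 modulo the current basis, so we have a Gröbner basis.
Inter-reduce: drop elements whose leading term is divisible by another's, tail-reduce, and make monic.
Reduced Gröbner basis: {a + b**2 - 21, b**3 + 3/2*b**2 - 15*b - 28}.

Elimination: the polynomial b**3 + 3/2*b**2 - 15*b - 28 lies in the elimination ideal for b, so b ∈ {-7/2, -2, 4}. For each such b, the remaining basis elements (now univariate) give the rest of the solution.
  b = -7/2: the earlier basis element becomes a - 35/4 = 0, giving a = 35/4 — point (35/4, -7/2).
  b = -2: the earlier basis element becomes a - 17 = 0, giving a = 17 — point (17, -2).
  b = 4: the earlier basis element becomes a - 5 = 0, giving a = 5 — point (5, 4).
Each listed point satisfies every original equation (direct substitution).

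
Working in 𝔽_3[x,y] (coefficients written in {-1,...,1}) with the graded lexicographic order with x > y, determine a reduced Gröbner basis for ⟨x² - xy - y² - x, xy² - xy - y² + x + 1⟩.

G = {y⁴ - xy + y² - x - y, xy² - xy - y² + x + 1, x² - xy - y² - x}

f_1 = x² - xy - y² - x, LT = x².
f_2 = xy² - xy - y² + x + 1, LT = xy².

S(f_1,f_2): lcm = x²y². S = -xy³ - y⁴ + x²y - x² - x.
  leading term xy³: subtract (-y)·f_2 from -xy³ - y⁴ + x²y - x² - x → -y⁴ + x²y - xy² - y³ - x² + xy - x + y
  leading term y⁴: no divisor's leading term divides it; move -y⁴ to the remainder.
  leading term x²y: subtract (y)·f_1 from x²y - xy² - y³ - x² + xy - x + y → -x² - xy - x + y
  leading term x²: subtract (-1)·f_1 from -x² - xy - x + y → xy - y² + x + y
  leading term xy: no divisor's leading term divides it; move xy to the remainder.
  leading term y²: no divisor's leading term divides it; move -y² to the remainder.
  leading term x: no divisor's leading term divides it; move x to the remainder.
  leading term y: no divisor's leading term divides it; move y to the remainder.
  remainder -y⁴ + xy - y² + x + y ≠ 0; add g_3 = -y⁴ + xy - y² + x + y to the basis.

The other S-polynomials (S(f_1,g_3), S(f_2,g_3)) all reduce to 0 modulo the current basis, so we have a Gröbner basis.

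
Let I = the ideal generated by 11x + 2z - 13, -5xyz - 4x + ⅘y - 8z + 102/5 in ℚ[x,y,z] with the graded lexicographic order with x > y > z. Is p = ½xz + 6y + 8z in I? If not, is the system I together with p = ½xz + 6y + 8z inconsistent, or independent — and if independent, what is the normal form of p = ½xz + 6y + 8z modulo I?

First compute the reduced Gröbner basis of I by Buchberger's algorithm.
f_1 = 11x + 2z - 13, LT = x.
f_2 = -5xyz - 4x + ⅘y - 8z + 102/5, LT = xyz.

S(f_1,f_2): lcm = xyz. S = 2/11yz² - 13/11yz - ⅘x + 4/25y - 8/5z + 102/25.
  leading term yz²: no divisor's leading term divides it; move 2/11yz² to the remainder.
  leading term yz: no divisor's leading term divides it; move -13/11yz to the remainder.
  leading term x: subtract (-4/55)·f_1 from -⅘x + 4/25y - 8/5z + 102/25 → 4/25y - 16/11z + 862/275
  leading term y: no divisor's leading term divides it; move 4/25y to the remainder.
  leading term z: no divisor's leading term divides it; move -16/11z to the remainder.
  leading term 1: no divisor's leading term divides it; move 862/275 to the remainder.
  remainder 2/11yz² - 13/11yz + 4/25y - 16/11z + 862/275 ≠ 0; add h_3 = 2/11yz² - 13/11yz + 4/25y - 16/11z + 862/275 to the basis.

The other S-polynomials (S(f_1,h_3), S(f_2,h_3)) all reduce to 0 modulo the current basis, so we have a Gröbner basis.
Inter-reduce: drop elements whose leading term is divisible by another's, tail-reduce, and make monic.
Reduced Gröbner basis: {yz² - 13/2yz + 22/25y - 8z + 431/25, x + 2/11z - 13/11}.
Label its elements g_1 = yz² - 13/2yz + 22/25y - 8z + 431/25, g_2 = x + 2/11z - 13/11.

Reduce p = ½xz + 6y + 8z modulo G:
  leading term xz: subtract (½z)·g_2 from ½xz + 6y + 8z → -1/11z² + 6y + 189/22z
  leading term z²: no divisor's leading term divides it; move -1/11z² to the remainder.
  leading term y: no divisor's leading term divides it; move 6y to the remainder.
  leading term z: no divisor's leading term divides it; move 189/22z to the remainder.
  normal form = -1/11z² + 6y + 189/22z.
The normal form is nonzero, so p ∉ I. Since p minus its normal form lies in I, I + (p) = I + (r) where r = -1/11z² + 6y + 189/22z; decide whether this ideal is the whole ring.
Run Buchberger on G together with r (pairs among the g_i already reduce to 0 since G is a Gröbner basis):
g_1 = yz² - 13/2yz + 22/25y - 8z + 431/25, LT = yz².
g_2 = x + 2/11z - 13/11, LT = x.
r = -1/11z² + 6y + 189/22z, LT = z².

S(g_1,r): lcm = yz². S = 66y² + 88yz + 22/25y - 8z + 431/25.
  leading term y²: no divisor's leading term divides it; move 66y² to the remainder.
  leading term yz: no divisor's leading term divides it; move 88yz to the remainder.
  leading term y: no divisor's leading term divides it; move 22/25y to the remainder.
  leading term z: no divisor's leading term divides it; move -8z to the remainder.
  leading term 1: no divisor's leading term divides it; move 431/25 to the remainder.
  remainder 66y² + 88yz + 22/25y - 8z + 431/25 ≠ 0; add m_4 = 66y² + 88yz + 22/25y - 8z + 431/25 to the basis.

The other S-polynomials (S(g_1,g_2), S(g_2,r), S(g_1,m_4), S(g_2,m_4), S(r,m_4)) all reduce to 0 modulo the current basis, so we have a Gröbner basis.
Inter-reduce: drop elements whose leading term is divisible by another's, tail-reduce, and make monic.
Reduced Gröbner basis: {y² + 4/3yz + 1/75y - 4/33z + 431/1650, z² - 66y - 189/2z, x + 2/11z - 13/11}.
The reduced Gröbner basis of I + (p) is {y² + 4/3yz + 1/75y - 4/33z + 431/1650, z² - 66y - 189/2z, x + 2/11z - 13/11} ≠ {1}, a proper ideal, so the enlarged system stays consistent: p is independent of I, with normal form -1/11z² + 6y + 189/22z.

½xz + 6y + 8z is independent of I; its normal form modulo I is -1/11z² + 6y + 189/22z.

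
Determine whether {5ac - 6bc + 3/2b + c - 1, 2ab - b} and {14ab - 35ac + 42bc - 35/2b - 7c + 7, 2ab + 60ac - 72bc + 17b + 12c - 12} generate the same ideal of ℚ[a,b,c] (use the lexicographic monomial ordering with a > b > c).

Equality of ideals is decidable: compute both reduced Gröbner bases (unique for the ordering) and check whether they agree.
Buchberger on the first generating set:
f_1 = 5ac - 6bc + 3/2b + c - 1, LT = ac.
f_2 = 2ab - b, LT = ab.

S(f_1,f_2): lcm = abc. S = -6/5b²c + 3/10b² + 7/10bc - ⅕b.
  reduce S modulo (f_1, f_2):
  remainder -6/5b²c + 3/10b² + 7/10bc - ⅕b ≠ 0; add g_3 = -6/5b²c + 3/10b² + 7/10bc - ⅕b to the basis.

The other S-polynomials (S(f_1,g_3), S(f_2,g_3)) all reduce to 0 modulo the current basis, so we have a Gröbner basis.
Inter-reduce: drop elements whose leading term is divisible by another's, tail-reduce, and make monic.
Reduced Gröbner basis: {ab - ½b, ac - 6/5bc + 3/10b + ⅕c - ⅕, b²c - ¼b² - 7/12bc + ⅙b}.

Buchberger on the second generating set:
h_1 = 14ab - 35ac + 42bc - 35/2b - 7c + 7, LT = ab.
h_2 = 2ab + 60ac - 72bc + 17b + 12c - 12, LT = ab.

S(h_1,h_2): lcm = ab. S = -65/2ac + 39bc - 39/4b - 13/2c + 13/2.
  reduce S modulo (h_1, h_2):
  remainder -65/2ac + 39bc - 39/4b - 13/2c + 13/2 ≠ 0; add k_3 = -65/2ac + 39bc - 39/4b - 13/2c + 13/2 to the basis.

S(h_1,k_3): lcm = abc. S = -5/2ac² + 6/5b²c - 3/10b² + 3bc² - 29/20bc + ⅕b - ½c² + ½c.
  reduce S modulo (h_1, h_2, k_3):
  remainder 6/5b²c - 3/10b² - 7/10bc + ⅕b ≠ 0; add k_4 = 6/5b²c - 3/10b² - 7/10bc + ⅕b to the basis.

The other S-polynomials (S(h_2,k_3), S(h_1,k_4), S(h_2,k_4), S(k_3,k_4)) all reduce to 0 modulo the current basis, so we have a Gröbner basis.
Inter-reduce: drop elements whose leading term is divisible by another's, tail-reduce, and make monic.
Reduced Gröbner basis: {ab - ½b, ac - 6/5bc + 3/10b + ⅕c - ⅕, b²c - ¼b² - 7/12bc + ⅙b}.

These coincide, so the ideals are equal.

Yes, the ideals are equal.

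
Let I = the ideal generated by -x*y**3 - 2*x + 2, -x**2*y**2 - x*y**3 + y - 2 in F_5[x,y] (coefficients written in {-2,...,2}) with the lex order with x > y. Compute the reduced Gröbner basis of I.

G = {x - y**5 - y**4 - 2*y**2 - y - 1, y**7 + y**6 - y**4 - 2*y**3 + y**2 - y + 2}

Buchberger's algorithm terminates because the ascending chain of leading-term ideals stabilizes.

f_1 = -x*y**3 - 2*x + 2, LT = x*y**3.
f_2 = -x**2*y**2 - x*y**3 + y - 2, LT = x**2*y**2.

S(f_1,f_2): lcm = x**2*y**3. S = 2*x**2 - x*y**4 - 2*x + y**2 - 2*y.
  leading term x**2: no divisor's leading term divides it; move 2*x**2 to the remainder.
  leading term x*y**4: subtract (y)·f_1 from -x*y**4 - 2*x + y**2 - 2*y → 2*x*y - 2*x + y**2 + y
  leading term x*y: no divisor's leading term divides it; move 2*x*y to the remainder.
  leading term x: no divisor's leading term divides it; move -2*x to the remainder.
  leading term y**2: no divisor's leading term divides it; move y**2 to the remainder.
  leading term y: no divisor's leading term divides it; move y to the remainder.
  remainder 2*x**2 + 2*x*y - 2*x + y**2 + y ≠ 0; add g_3 = 2*x**2 + 2*x*y - 2*x + y**2 + y to the basis.

S(f_1,g_3): lcm = x**2*y**3. S = 2*x**2 - x*y**4 + x*y**3 - 2*x + 2*y**5 + 2*y**4.
  leading term x**2: subtract (1)·g_3 from 2*x**2 - x*y**4 + x*y**3 - 2*x + 2*y**5 + 2*y**4 → -x*y**4 + x*y**3 - 2*x*y + 2*y**5 + 2*y**4 - y**2 - y
  leading term x*y**4: subtract (y)·f_1 from -x*y**4 + x*y**3 - 2*x*y + 2*y**5 + 2*y**4 - y**2 - y → x*y**3 + 2*y**5 + 2*y**4 - y**2 + 2*y
  leading term x*y**3: subtract (-1)·f_1 from x*y**3 + 2*y**5 + 2*y**4 - y**2 + 2*y → -2*x + 2*y**5 + 2*y**4 - y**2 + 2*y + 2
  leading term x: no divisor's leading term divides it; move -2*x to the remainder.
  leading term y**5: no divisor's leading term divides it; move 2*y**5 to the remainder.
  leading term y**4: no divisor's leading term divides it; move 2*y**4 to the remainder.
  leading term y**2: no divisor's leading term divides it; move -y**2 to the remainder.
  leading term y: no divisor's leading term divides it; move 2*y to the remainder.
  leading term 1: no divisor's leading term divides it; move 2 to the remainder.
  remainder -2*x + 2*y**5 + 2*y**4 - y**2 + 2*y + 2 ≠ 0; add g_4 = -2*x + 2*y**5 + 2*y**4 - y**2 + 2*y + 2 to the basis.

S(f_2,g_3): lcm = x**2*y**2. S = x*y**2 + 2*y**4 + 2*y**3 - y + 2.
  leading term x*y**2: subtract (2*y**2)·g_4 from x*y**2 + 2*y**4 + 2*y**3 - y + 2 → y**7 + y**6 - y**4 - 2*y**3 + y**2 - y + 2
  leading term y**7: no divisor's leading term divides it; move y**7 to the remainder.
  leading term y**6: no divisor's leading term divides it; move y**6 to the remainder.
  leading term y**4: no divisor's leading term divides it; move -y**4 to the remainder.
  leading term y**3: no divisor's leading term divides it; move -2*y**3 to the remainder.
  leading term y**2: no divisor's leading term divides it; move y**2 to the remainder.
  leading term y: no divisor's leading term divides it; move -y to the remainder.
  leading term 1: no divisor's leading term divides it; move 2 to the remainder.
  remainder y**7 + y**6 - y**4 - 2*y**3 + y**2 - y + 2 ≠ 0; add g_5 = y**7 + y**6 - y**4 - 2*y**3 + y**2 - y + 2 to the basis.

The other S-polynomials (S(f_1,g_4), S(f_2,g_4), S(g_3,g_4), S(f_1,g_5), S(f_2,g_5), S(g_3,g_5), S(g_4,g_5)) all reduce to 0 modulo the current basis, so we have a Gröbner basis.
Inter-reduce: drop elements whose leading term is divisible by another's, tail-reduce, and make monic.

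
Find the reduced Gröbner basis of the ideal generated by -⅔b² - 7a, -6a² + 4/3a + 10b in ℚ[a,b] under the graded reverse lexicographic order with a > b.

f_1 = -⅔b² - 7a, LT = b².
f_2 = -6a² + 4/3a + 10b, LT = a².

The S-polynomials (S(f_1,f_2)) all reduce to 0 modulo the current basis, so we have a Gröbner basis.

G = {a² - 2/9a - 5/3b, b² + 21/2a}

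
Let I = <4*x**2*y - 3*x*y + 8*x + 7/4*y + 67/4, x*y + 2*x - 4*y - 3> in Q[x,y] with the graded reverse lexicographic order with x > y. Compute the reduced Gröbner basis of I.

f_1 = 4*x**2*y - 3*x*y + 8*x + 7/4*y + 67/4, LT = x**2*y.
f_2 = x*y + 2*x - 4*y - 3, LT = x*y.

S(f_1,f_2): lcm = x**2*y. S = -2*x**2 + 13/4*x*y + 5*x + 7/16*y + 67/16.
  leading term x**2: no divisor's leading term divides it; move -2*x**2 to the remainder.
  leading term x*y: subtract (13/4)·f_2 from 13/4*x*y + 5*x + 7/16*y + 67/16 → -3/2*x + 215/16*y + 223/16
  leading term x: no divisor's leading term divides it; move -3/2*x to the remainder.
  leading term y: no divisor's leading term divides it; move 215/16*y to the remainder.
  leading term 1: no divisor's leading term divides it; move 223/16 to the remainder.
  remainder -2*x**2 - 3/2*x + 215/16*y + 223/16 ≠ 0; add g_3 = -2*x**2 - 3/2*x + 215/16*y + 223/16 to the basis.

S(f_1,g_3): lcm = x**2*y. S = -3/2*x*y + 215/32*y**2 + 2*x + 237/32*y + 67/16.
  leading term x*y: subtract (-3/2)·f_2 from -3/2*x*y + 215/32*y**2 + 2*x + 237/32*y + 67/16 → 215/32*y**2 + 5*x + 45/32*y - 5/16
  leading term y**2: no divisor's leading term divides it; move 215/32*y**2 to the remainder.
  leading term x: no divisor's leading term divides it; move 5*x to the remainder.
  leading term y: no divisor's leading term divides it; move 45/32*y to the remainder.
  leading term 1: no divisor's leading term divides it; move -5/16 to the remainder.
  remainder 215/32*y**2 + 5*x + 45/32*y - 5/16 ≠ 0; add g_4 = 215/32*y**2 + 5*x + 45/32*y - 5/16 to the basis.

The other S-polynomials (S(f_2,g_3), S(f_1,g_4), S(f_2,g_4), S(g_3,g_4)) all reduce to 0 modulo the current basis, so we have a Gröbner basis.
Inter-reduce: drop elements whose leading term is divisible by another's, tail-reduce, and make monic.

G = {x**2 + 3/4*x - 215/32*y - 223/32, x*y + 2*x - 4*y - 3, y**2 + 32/43*x + 9/43*y - 2/43}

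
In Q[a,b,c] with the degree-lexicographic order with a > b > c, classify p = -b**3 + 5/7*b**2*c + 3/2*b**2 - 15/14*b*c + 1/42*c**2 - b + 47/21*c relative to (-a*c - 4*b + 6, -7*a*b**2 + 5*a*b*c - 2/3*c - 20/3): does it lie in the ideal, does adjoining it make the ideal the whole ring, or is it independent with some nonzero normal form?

-b**3 + 5/7*b**2*c + 3/2*b**2 - 15/14*b*c + 1/42*c**2 - b + 47/21*c is independent of I; its normal form modulo I is -b + 2*c.

First compute the reduced Gröbner basis of I by Buchberger's algorithm.
f_1 = -a*c - 4*b + 6, LT = a*c.
f_2 = -7*a*b**2 + 5*a*b*c - 2/3*c - 20/3, LT = a*b**2.

S(f_1,f_2): lcm = a*b**2*c. S = 5/7*a*b*c**2 + 4*b**3 - 6*b**2 - 2/21*c**2 - 20/21*c.
  leading term a*b*c**2: subtract (-5/7*b*c)·f_1 from 5/7*a*b*c**2 + 4*b**3 - 6*b**2 - 2/21*c**2 - 20/21*c → 4*b**3 - 20/7*b**2*c - 6*b**2 + 30/7*b*c - 2/21*c**2 - 20/21*c
  leading term b**3: no divisor's leading term divides it; move 4*b**3 to the remainder.
  leading term b**2*c: no divisor's leading term divides it; move -20/7*b**2*c to the remainder.
  leading term b**2: no divisor's leading term divides it; move -6*b**2 to the remainder.
  leading term b*c: no divisor's leading term divides it; move 30/7*b*c to the remainder.
  leading term c**2: no divisor's leading term divides it; move -2/21*c**2 to the remainder.
  leading term c: no divisor's leading term divides it; move -20/21*c to the remainder.
  remainder 4*b**3 - 20/7*b**2*c - 6*b**2 + 30/7*b*c - 2/21*c**2 - 20/21*c ≠ 0; add h_3 = 4*b**3 - 20/7*b**2*c - 6*b**2 + 30/7*b*c - 2/21*c**2 - 20/21*c to the basis.

The other S-polynomials (S(f_1,h_3), S(f_2,h_3)) all reduce to 0 modulo the current basis, so we have a Gröbner basis.
Inter-reduce: drop elements whose leading term is divisible by another's, tail-reduce, and make monic.
Reduced Gröbner basis: {a*b**2 + 20/7*b**2 - 30/7*b + 2/21*c + 20/21, b**3 - 5/7*b**2*c - 3/2*b**2 + 15/14*b*c - 1/42*c**2 - 5/21*c, a*c + 4*b - 6}.
Label its elements g_1 = a*b**2 + 20/7*b**2 - 30/7*b + 2/21*c + 20/21, g_2 = b**3 - 5/7*b**2*c - 3/2*b**2 + 15/14*b*c - 1/42*c**2 - 5/21*c, g_3 = a*c + 4*b - 6.

Reduce p = -b**3 + 5/7*b**2*c + 3/2*b**2 - 15/14*b*c + 1/42*c**2 - b + 47/21*c modulo G:
  leading term b**3: subtract (-1)·g_2 from -b**3 + 5/7*b**2*c + 3/2*b**2 - 15/14*b*c + 1/42*c**2 - b + 47/21*c → -b + 2*c
  leading term b: no divisor's leading term divides it; move -b to the remainder.
  leading term c: no divisor's leading term divides it; move 2*c to the remainder.
  normal form = -b + 2*c.
The normal form is nonzero, so p ∉ I. Since p minus its normal form lies in I, I + (p) = I + (r) where r = -b + 2*c; decide whether this ideal is the whole ring.
Run Buchberger on G together with r (pairs among the g_i already reduce to 0 since G is a Gröbner basis):
g_1 = a*b**2 + 20/7*b**2 - 30/7*b + 2/21*c + 20/21, LT = a*b**2.
g_2 = b**3 - 5/7*b**2*c - 3/2*b**2 + 15/14*b*c - 1/42*c**2 - 5/21*c, LT = b**3.
g_3 = a*c + 4*b - 6, LT = a*c.
r = -b + 2*c, LT = b.

S(g_1,r): lcm = a*b**2. S = 2*a*b*c + 20/7*b**2 - 30/7*b + 2/21*c + 20/21.
  leading term a*b*c: subtract (2*b)·g_3 from 2*a*b*c + 20/7*b**2 - 30/7*b + 2/21*c + 20/21 → -36/7*b**2 + 54/7*b + 2/21*c + 20/21
  leading term b**2: subtract (36/7*b)·r from -36/7*b**2 + 54/7*b + 2/21*c + 20/21 → -72/7*b*c + 54/7*b + 2/21*c + 20/21
  leading term b*c: subtract (72/7*c)·r from -72/7*b*c + 54/7*b + 2/21*c + 20/21 → -144/7*c**2 + 54/7*b + 2/21*c + 20/21
  leading term c**2: no divisor's leading term divides it; move -144/7*c**2 to the remainder.
  leading term b: subtract (-54/7)·r from 54/7*b + 2/21*c + 20/21 → 326/21*c + 20/21
  leading term c: no divisor's leading term divides it; move 326/21*c to the remainder.
  leading term 1: no divisor's leading term divides it; move 20/21 to the remainder.
  remainder -144/7*c**2 + 326/21*c + 20/21 ≠ 0; add m_5 = -144/7*c**2 + 326/21*c + 20/21 to the basis.

S(g_3,m_5): lcm = a*c**2. S = 163/216*a*c + 4*b*c + 5/108*a - 6*c.
  leading term a*c: subtract (163/216)·g_3 from 163/216*a*c + 4*b*c + 5/108*a - 6*c → 4*b*c + 5/108*a - 163/54*b - 6*c + 163/36
  leading term b*c: subtract (-4*c)·r from 4*b*c + 5/108*a - 163/54*b - 6*c + 163/36 → 8*c**2 + 5/108*a - 163/54*b - 6*c + 163/36
  leading term c**2: subtract (-7/18)·m_5 from 8*c**2 + 5/108*a - 163/54*b - 6*c + 163/36 → 5/108*a - 163/54*b + 1/27*c + 529/108
  leading term a: no divisor's leading term divides it; move 5/108*a to the remainder.
  leading term b: subtract (163/54)·r from -163/54*b + 1/27*c + 529/108 → -6*c + 529/108
  leading term c: no divisor's leading term divides it; move -6*c to the remainder.
  leading term 1: no divisor's leading term divides it; move 529/108 to the remainder.
  remainder 5/108*a - 6*c + 529/108 ≠ 0; add m_6 = 5/108*a - 6*c + 529/108 to the basis.

The other S-polynomials (S(g_1,g_2), S(g_1,g_3), S(g_2,g_3), S(g_2,r), S(g_3,r), S(g_1,m_5), S(g_2,m_5), S(r,m_5), S(g_1,m_6), S(g_2,m_6), S(g_3,m_6), S(r,m_6), S(m_5,m_6)) all reduce to 0 modulo the current basis, so we have a Gröbner basis.
Inter-reduce: drop elements whose leading term is divisible by another's, tail-reduce, and make monic.
Reduced Gröbner basis: {c**2 - 163/216*c - 5/108, a - 648/5*c + 529/5, b - 2*c}.
The reduced Gröbner basis of I + (p) is {c**2 - 163/216*c - 5/108, a - 648/5*c + 529/5, b - 2*c} ≠ {1}, a proper ideal, so the enlarged system stays consistent: p is independent of I, with normal form -b + 2*c.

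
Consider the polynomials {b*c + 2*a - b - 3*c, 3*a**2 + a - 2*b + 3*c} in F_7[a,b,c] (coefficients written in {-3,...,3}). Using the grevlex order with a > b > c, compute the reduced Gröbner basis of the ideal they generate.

f_1 = b*c + 2*a - b - 3*c, LT = b*c.
f_2 = 3*a**2 + a - 2*b + 3*c, LT = a**2.

The S-polynomials (S(f_1,f_2)) all reduce to 0 modulo the current basis, so we have a Gröbner basis.

G = {a**2 - 2*a - 3*b + c, b*c + 2*a - b - 3*c}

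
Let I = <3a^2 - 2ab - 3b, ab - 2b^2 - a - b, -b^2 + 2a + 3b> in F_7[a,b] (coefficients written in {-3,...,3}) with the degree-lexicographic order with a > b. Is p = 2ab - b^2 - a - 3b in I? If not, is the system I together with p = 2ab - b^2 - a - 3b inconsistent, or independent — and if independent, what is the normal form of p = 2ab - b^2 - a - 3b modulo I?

2ab - b^2 - a - 3b lies in I (it reduces to 0).

First compute the reduced Gröbner basis of I by Buchberger's algorithm.
f_1 = 3a^2 - 2ab - 3b, LT = a^2.
f_2 = ab - 2b^2 - a - b, LT = ab.
f_3 = -b^2 + 2a + 3b, LT = b^2.

S(f_1,f_2): lcm = a^2b. S = -ab^2 + a^2 + ab - b^2.
  reduce S modulo (f_1, f_2, f_3):
  remainder -2b ≠ 0; add h_4 = -2b to the basis.

S(f_2,f_3): lcm = ab^2. S = -2b^3 + 2a^2 + 2ab - b^2.
  reduce S modulo (f_1, f_2, f_3, h_4):
  remainder -a ≠ 0; add h_5 = -a to the basis.

The other S-polynomials (S(f_1,f_3), S(f_1,h_4), S(f_2,h_4), S(f_3,h_4), S(f_1,h_5), S(f_2,h_5), S(f_3,h_5), S(h_4,h_5)) all reduce to 0 modulo the current basis, so we have a Gröbner basis.
Inter-reduce: drop elements whose leading term is divisible by another's, tail-reduce, and make monic.
Reduced Gröbner basis: {a, b}.
Label its elements g_1 = a, g_2 = b.

Reduce p = 2ab - b^2 - a - 3b modulo G:
  leading term ab: subtract (2b)·g_1 from 2ab - b^2 - a - 3b → -b^2 - a - 3b
  leading term b^2: subtract (-b)·g_2 from -b^2 - a - 3b → -a - 3b
  leading term a: subtract (-1)·g_1 from -a - 3b → -3b
  leading term b: subtract (-3)·g_2 from -3b → 0
  normal form = 0.
Since the normal form is 0, p ∈ I.

The remainder on division by a Gröbner basis is unique — it is the normal form.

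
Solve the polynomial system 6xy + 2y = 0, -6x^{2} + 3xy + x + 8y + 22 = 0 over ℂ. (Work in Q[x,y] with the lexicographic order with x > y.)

Compute a lex Gröbner basis by Buchberger's algorithm.
f_1 = 6xy + 2y, LT = xy.
f_2 = -6x^{2} + 3xy + x + 8y + 22, LT = x^{2}.

S(f_1,f_2): lcm = x^{2}y. S = \tfrac{1}{2}xy^{2} + \tfrac{1}{2}xy + \tfrac{4}{3}y^{2} + \tfrac{11}{3}y.
  leading term xy^{2}: subtract (\tfrac{1}{12}y)·f_1 from \tfrac{1}{2}xy^{2} + \tfrac{1}{2}xy + \tfrac{4}{3}y^{2} + \tfrac{11}{3}y → \tfrac{1}{2}xy + \tfrac{7}{6}y^{2} + \tfrac{11}{3}y
  leading term xy: subtract (\tfrac{1}{12})·f_1 from \tfrac{1}{2}xy + \tfrac{7}{6}y^{2} + \tfrac{11}{3}y → \tfrac{7}{6}y^{2} + \tfrac{7}{2}y
  leading term y^{2}: no divisor's leading term divides it; move \tfrac{7}{6}y^{2} to the remainder.
  leading term y: no divisor's leading term divides it; move \tfrac{7}{2}y to the remainder.
  remainder \tfrac{7}{6}y^{2} + \tfrac{7}{2}y ≠ 0; add h_3 = \tfrac{7}{6}y^{2} + \tfrac{7}{2}y to the basis.

The other S-polynomials (S(f_1,h_3), S(f_2,h_3)) all reduce to 0 modulo the current basis, so we have a Gröbner basis.
Inter-reduce: drop elements whose leading term is divisible by another's, tail-reduce, and make monic.
Reduced Gröbner basis: {x^{2} - \tfrac{1}{6}x - \tfrac{7}{6}y - \tfrac{11}{3}, xy + \tfrac{1}{3}y, y^{2} + 3y}.

The lex basis is triangular: the last element involves only y. Solving y^{2} + 3y = 0 gives y ∈ {-3, 0}; substituting each value into the earlier elements determines the remaining variables.
  y = -3: the earlier basis elements become x^{2} - \tfrac{1}{6}x - \tfrac{1}{6} = 0; -3x - 1 = 0, giving x = -1/3 — point (-1/3, -3).
  y = 0: the earlier basis element becomes x^{2} - \tfrac{1}{6}x - \tfrac{11}{3} = 0, giving x = -11/6, 2 — points (-11/6, 0), (2, 0).
Check: every point annihilates each of the original generators.

{(-1/3, -3), (-11/6, 0), (2, 0)}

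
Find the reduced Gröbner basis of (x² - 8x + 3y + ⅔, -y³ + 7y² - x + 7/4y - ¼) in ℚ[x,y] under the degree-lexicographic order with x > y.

G = {y³ - 7y² + x - 7/4y + ¼, x² - 8x + 3y + ⅔}

f_1 = x² - 8x + 3y + ⅔, LT = x².
f_2 = -y³ + 7y² - x + 7/4y - ¼, LT = y³.

S(f_1,f_2): leading monomials are coprime, so the S-polynomial reduces to 0 (Buchberger's first criterion).
Every S-polynomial of the final basis reduces to 0, so we have a Gröbner basis.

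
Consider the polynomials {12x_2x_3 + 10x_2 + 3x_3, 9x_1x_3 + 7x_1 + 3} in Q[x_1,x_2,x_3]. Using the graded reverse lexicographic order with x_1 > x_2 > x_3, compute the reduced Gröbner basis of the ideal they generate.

f_1 = 12x_2x_3 + 10x_2 + 3x_3, LT = x_2x_3.
f_2 = 9x_1x_3 + 7x_1 + 3, LT = x_1x_3.

S(f_1,f_2): lcm = x_1x_2x_3. S = \tfrac{1}{18}x_1x_2 + \tfrac{1}{4}x_1x_3 - \tfrac{1}{3}x_2.
  leading term x_1x_2: no divisor's leading term divides it; move \tfrac{1}{18}x_1x_2 to the remainder.
  leading term x_1x_3: subtract (\tfrac{1}{36})·f_2 from \tfrac{1}{4}x_1x_3 - \tfrac{1}{3}x_2 → -\tfrac{7}{36}x_1 - \tfrac{1}{3}x_2 - \tfrac{1}{12}
  leading term x_1: no divisor's leading term divides it; move -\tfrac{7}{36}x_1 to the remainder.
  leading term x_2: no divisor's leading term divides it; move -\tfrac{1}{3}x_2 to the remainder.
  leading term 1: no divisor's leading term divides it; move -\tfrac{1}{12} to the remainder.
  remainder \tfrac{1}{18}x_1x_2 - \tfrac{7}{36}x_1 - \tfrac{1}{3}x_2 - \tfrac{1}{12} ≠ 0; add g_3 = \tfrac{1}{18}x_1x_2 - \tfrac{7}{36}x_1 - \tfrac{1}{3}x_2 - \tfrac{1}{12} to the basis.

The other S-polynomials (S(f_1,g_3), S(f_2,g_3)) all reduce to 0 modulo the current basis, so we have a Gröbner basis.

G = {x_1x_2 - \tfrac{7}{2}x_1 - 6x_2 - \tfrac{3}{2}, x_1x_3 + \tfrac{7}{9}x_1 + \tfrac{1}{3}, x_2x_3 + \tfrac{5}{6}x_2 + \tfrac{1}{4}x_3}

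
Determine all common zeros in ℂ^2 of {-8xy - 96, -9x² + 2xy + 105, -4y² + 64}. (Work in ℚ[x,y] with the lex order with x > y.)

Compute a lex Gröbner basis by Buchberger's algorithm.
f_1 = -8xy - 96, LT = xy.
f_2 = -9x² + 2xy + 105, LT = x².
f_3 = -4y² + 64, LT = y².

S(f_1,f_2): lcm = x²y. S = 2/9xy² + 12x + 35/3y.
  reduce S modulo (f_1, f_2, f_3):
  remainder 12x + 9y ≠ 0; add h_4 = 12x + 9y to the basis.

The other S-polynomials (S(f_1,f_3), S(f_2,f_3), S(f_1,h_4), S(f_2,h_4), S(f_3,h_4)) all reduce to 0 modulo the current basis, so we have a Gröbner basis.
Inter-reduce: drop elements whose leading term is divisible by another's, tail-reduce, and make monic.
Reduced Gröbner basis: {x + ¾y, y² - 16}.

A lex Gröbner basis eliminates variables successively. Here y² - 16 depends only on y, with roots {-4, 4}; lifting each root through the earlier basis elements recovers the full solutions.
  y = -4: the earlier basis element becomes x - 3 = 0, giving x = 3 — point (3, -4).
  y = 4: the earlier basis element becomes x + 3 = 0, giving x = -3 — point (-3, 4).
A lex Gröbner basis triangularizes the system, enabling back-substitution.

{(3, -4), (-3, 4)}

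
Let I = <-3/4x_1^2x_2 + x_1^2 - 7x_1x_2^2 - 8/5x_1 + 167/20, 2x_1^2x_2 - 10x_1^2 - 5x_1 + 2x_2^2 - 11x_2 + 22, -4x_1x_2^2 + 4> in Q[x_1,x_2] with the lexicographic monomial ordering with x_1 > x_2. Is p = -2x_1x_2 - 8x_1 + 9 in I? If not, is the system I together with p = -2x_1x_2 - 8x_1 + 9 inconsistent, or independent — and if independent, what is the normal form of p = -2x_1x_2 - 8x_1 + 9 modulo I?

First compute the reduced Gröbner basis of I by Buchberger's algorithm.
f_1 = -3/4x_1^2x_2 + x_1^2 - 7x_1x_2^2 - 8/5x_1 + 167/20, LT = x_1^2x_2.
f_2 = 2x_1^2x_2 - 10x_1^2 - 5x_1 + 2x_2^2 - 11x_2 + 22, LT = x_1^2x_2.
f_3 = -4x_1x_2^2 + 4, LT = x_1x_2^2.

S(f_1,f_2): lcm = x_1^2x_2. S = 11/3x_1^2 + 28/3x_1x_2^2 + 139/30x_1 - x_2^2 + 11/2x_2 - 332/15.
  reduce S modulo (f_1, f_2, f_3):
  remainder 11/3x_1^2 + 139/30x_1 - x_2^2 + 11/2x_2 - 64/5 ≠ 0; add h_4 = 11/3x_1^2 + 139/30x_1 - x_2^2 + 11/2x_2 - 64/5 to the basis.

S(f_1,f_3): lcm = x_1^2x_2^2. S = -4/3x_1^2x_2 + 28/3x_1x_2^3 + 32/15x_1x_2 + x_1 - 167/15x_2.
  reduce S modulo (f_1, f_2, f_3, h_4):
  remainder 32/15x_1x_2 + 67/11x_1 - 16/33x_2^2 + 13/15x_2 - 284/33 ≠ 0; add h_5 = 32/15x_1x_2 + 67/11x_1 - 16/33x_2^2 + 13/15x_2 - 284/33 to the basis.

S(f_2,f_3): lcm = x_1^2x_2^2. S = -5x_1^2x_2 - 5/2x_1x_2 + x_1 + x_2^3 - 11/2x_2^2 + 11x_2.
  reduce S modulo (f_1, f_2, f_3, h_4, h_5):
  remainder 19169/704x_1 + x_2^3 - 347/44x_2^2 + 1409/64x_2 - 7455/176 ≠ 0; add h_6 = 19169/704x_1 + x_2^3 - 347/44x_2^2 + 1409/64x_2 - 7455/176 to the basis.

S(f_3,h_4): lcm = x_1^2x_2^2. S = -139/110x_1x_2^2 - x_1 + 3/11x_2^4 - 3/2x_2^3 + 192/55x_2^2.
  reduce S modulo (f_1, f_2, f_3, h_4, h_5, h_6):
  remainder 3/11x_2^4 - 56099/38338x_2^3 + 3375088/1054295x_2^2 + 15499/19169x_2 - 5944691/2108590 ≠ 0; add h_7 = 3/11x_2^4 - 56099/38338x_2^3 + 3375088/1054295x_2^2 + 15499/19169x_2 - 5944691/2108590 to the basis.

S(f_1,h_5): lcm = x_1^2x_2. S = -4423/1056x_1^2 + 631/66x_1x_2^2 - 13/32x_1x_2 + 8141/1320x_1 - 167/15.
  reduce S modulo (f_1, f_2, f_3, h_4, h_5, h_6, h_7):
  remainder -1563667/3373744x_2^3 + 4083155/1686872x_2^2 - 12672185/3373744x_2 + 3034771/1686872 ≠ 0; add h_8 = -1563667/3373744x_2^3 + 4083155/1686872x_2^2 - 12672185/3373744x_2 + 3034771/1686872 to the basis.

S(f_3,h_5): lcm = x_1x_2^2. S = -1005/352x_1x_2 + 5/22x_2^3 - 13/32x_2^2 + 355/88x_2 - 1.
  reduce S modulo (f_1, f_2, f_3, h_4, h_5, h_6, h_7, h_8):
  remainder 5812413/6254668x_2^2 - 20331735/25018672x_2 - 2917917/25018672 ≠ 0; add h_9 = 5812413/6254668x_2^2 - 20331735/25018672x_2 - 2917917/25018672 to the basis.

S(f_1,h_6): lcm = x_1^2x_2. S = -4/3x_1^2 - 704/19169x_1x_2^4 + 5552/19169x_1x_2^3 + 490235/57507x_1x_2^2 + 29820/19169x_1x_2 + 32/15x_1 - 167/15.
  reduce S modulo (f_1, f_2, f_3, h_4, h_5, h_6, h_7, h_8, h_9):
  remainder 69891317832/37139381599x_2 - 69891317832/37139381599 ≠ 0; add h_10 = 69891317832/37139381599x_2 - 69891317832/37139381599 to the basis.

The other S-polynomials (S(f_1,h_4), S(f_2,h_4), S(f_2,h_5), S(h_4,h_5), S(f_2,h_6), S(f_3,h_6), S(h_4,h_6), S(h_5,h_6), S(f_1,h_7), S(f_2,h_7), S(f_3,h_7), S(h_4,h_7), S(h_5,h_7), S(h_6,h_7), S(f_1,h_8), S(f_2,h_8), S(f_3,h_8), S(h_4,h_8), S(h_5,h_8), S(h_6,h_8), S(h_7,h_8), S(f_1,h_9), S(f_2,h_9), S(f_3,h_9), S(h_4,h_9), S(h_5,h_9), S(h_6,h_9), S(h_7,h_9), S(h_8,h_9), S(f_1,h_10), S(f_2,h_10), S(f_3,h_10), S(h_4,h_10), S(h_5,h_10), S(h_6,h_10), S(h_7,h_10), S(h_8,h_10), S(h_9,h_10)) all reduce to 0 modulo the current basis, so we have a Gröbner basis.
Inter-reduce: drop elements whose leading term is divisible by another's, tail-reduce, and make monic.
Reduced Gröbner basis: {x_1 - 1, x_2 - 1}.
Label its elements g_1 = x_1 - 1, g_2 = x_2 - 1.

Reduce p = -2x_1x_2 - 8x_1 + 9 modulo G:
  leading term x_1x_2: subtract (-2x_2)·g_1 from -2x_1x_2 - 8x_1 + 9 → -8x_1 - 2x_2 + 9
  leading term x_1: subtract (-8)·g_1 from -8x_1 - 2x_2 + 9 → -2x_2 + 1
  leading term x_2: subtract (-2)·g_2 from -2x_2 + 1 → -1
  leading term 1: no divisor's leading term divides it; move -1 to the remainder.
  normal form = -1.
The normal form is nonzero, so p ∉ I. Since p minus its normal form lies in I, I + (p) = I + (r) where r = -1; decide whether this ideal is the whole ring.
Here r = -1 is a nonzero constant, hence a unit: 1 ∈ I + (p), the Gröbner basis of I + (p) is {1}, and the enlarged system has no common solution — adjoining p is inconsistent.

Adjoining -2x_1x_2 - 8x_1 + 9 makes the ideal the whole ring: the system is inconsistent.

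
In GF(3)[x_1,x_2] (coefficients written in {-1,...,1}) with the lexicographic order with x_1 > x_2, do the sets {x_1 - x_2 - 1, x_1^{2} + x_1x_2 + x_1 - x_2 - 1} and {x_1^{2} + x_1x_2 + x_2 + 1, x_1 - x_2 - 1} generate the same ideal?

Two ideals are equal iff their reduced Gröbner bases coincide (the reduced basis is unique for a fixed ordering).
Buchberger on the first generating set:
f_1 = x_1 - x_2 - 1, LT = x_1.
f_2 = x_1^{2} + x_1x_2 + x_1 - x_2 - 1, LT = x_1^{2}.

S(f_1,f_2): lcm = x_1^{2}. S = x_1x_2 + x_1 + x_2 + 1.
  reduce S modulo (f_1, f_2):
  remainder x_2^{2} - 1 ≠ 0; add g_3 = x_2^{2} - 1 to the basis.

The other S-polynomials (S(f_1,g_3), S(f_2,g_3)) all reduce to 0 modulo the current basis, so we have a Gröbner basis.
Inter-reduce: drop elements whose leading term is divisible by another's, tail-reduce, and make monic.
Reduced Gröbner basis: {x_1 - x_2 - 1, x_2^{2} - 1}.

Buchberger on the second generating set:
h_1 = x_1^{2} + x_1x_2 + x_2 + 1, LT = x_1^{2}.
h_2 = x_1 - x_2 - 1, LT = x_1.

S(h_1,h_2): lcm = x_1^{2}. S = -x_1x_2 + x_1 + x_2 + 1.
  reduce S modulo (h_1, h_2):
  remainder -x_2^{2} + x_2 - 1 ≠ 0; add k_3 = -x_2^{2} + x_2 - 1 to the basis.

The other S-polynomials (S(h_1,k_3), S(h_2,k_3)) all reduce to 0 modulo the current basis, so we have a Gröbner basis.
Inter-reduce: drop elements whose leading term is divisible by another's, tail-reduce, and make monic.
Reduced Gröbner basis: {x_1 - x_2 - 1, x_2^{2} - x_2 + 1}.

The bases are distinct; the ideals are different.

No, the ideals differ.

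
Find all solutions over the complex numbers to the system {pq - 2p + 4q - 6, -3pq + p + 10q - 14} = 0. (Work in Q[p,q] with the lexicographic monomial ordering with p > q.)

{(-2, 1), (2/5, 17/11)}

Compute a lex Gröbner basis by Buchberger's algorithm.
f_1 = pq - 2p + 4q - 6, LT = pq.
f_2 = -3pq + p + 10q - 14, LT = pq.

S(f_1,f_2): lcm = pq. S = -5/3p + 22/3q - 32/3.
  leading term p: no divisor's leading term divides it; move -5/3p to the remainder.
  leading term q: no divisor's leading term divides it; move 22/3q to the remainder.
  leading term 1: no divisor's leading term divides it; move -32/3 to the remainder.
  remainder -5/3p + 22/3q - 32/3 ≠ 0; add h_3 = -5/3p + 22/3q - 32/3 to the basis.

S(f_1,h_3): lcm = pq. S = -2p + 22/5q^2 - 12/5q - 6.
  leading term p: subtract (6/5)·h_3 from -2p + 22/5q^2 - 12/5q - 6 → 22/5q^2 - 56/5q + 34/5
  leading term q^2: no divisor's leading term divides it; move 22/5q^2 to the remainder.
  leading term q: no divisor's leading term divides it; move -56/5q to the remainder.
  leading term 1: no divisor's leading term divides it; move 34/5 to the remainder.
  remainder 22/5q^2 - 56/5q + 34/5 ≠ 0; add h_4 = 22/5q^2 - 56/5q + 34/5 to the basis.

The other S-polynomials (S(f_2,h_3), S(f_1,h_4), S(f_2,h_4), S(h_3,h_4)) all reduce to 0 modulo the current basis, so we have a Gröbner basis.
Inter-reduce: drop elements whose leading term is divisible by another's, tail-reduce, and make monic.
Reduced Gröbner basis: {p - 22/5q + 32/5, q^2 - 28/11q + 17/11}.

A lex Gröbner basis eliminates variables successively. Here q^2 - 28/11q + 17/11 depends only on q, with roots {1, 17/11}; lifting each root through the earlier basis elements recovers the full solutions.
  q = 1: the earlier basis element becomes p + 2 = 0, giving p = -2 — point (-2, 1).
  q = 17/11: the earlier basis element becomes p - 2/5 = 0, giving p = 2/5 — point (2/5, 17/11).
Substituting each solution back into the original system confirms all equations vanish.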